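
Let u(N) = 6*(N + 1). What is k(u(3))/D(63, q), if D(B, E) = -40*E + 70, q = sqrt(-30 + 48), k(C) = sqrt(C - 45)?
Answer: -7*I*sqrt(21)/2390 - 6*I*sqrt(42)/1195 ≈ -0.045961*I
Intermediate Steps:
u(N) = 6 + 6*N (u(N) = 6*(1 + N) = 6 + 6*N)
k(C) = sqrt(-45 + C)
q = 3*sqrt(2) (q = sqrt(18) = 3*sqrt(2) ≈ 4.2426)
D(B, E) = 70 - 40*E
k(u(3))/D(63, q) = sqrt(-45 + (6 + 6*3))/(70 - 120*sqrt(2)) = sqrt(-45 + (6 + 18))/(70 - 120*sqrt(2)) = sqrt(-45 + 24)/(70 - 120*sqrt(2)) = sqrt(-21)/(70 - 120*sqrt(2)) = (I*sqrt(21))/(70 - 120*sqrt(2)) = I*sqrt(21)/(70 - 120*sqrt(2))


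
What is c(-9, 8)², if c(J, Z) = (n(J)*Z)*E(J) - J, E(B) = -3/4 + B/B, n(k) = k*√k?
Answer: -2835 - 972*I ≈ -2835.0 - 972.0*I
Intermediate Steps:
n(k) = k^(3/2)
E(B) = ¼ (E(B) = -3*¼ + 1 = -¾ + 1 = ¼)
c(J, Z) = -J + Z*J^(3/2)/4 (c(J, Z) = (J^(3/2)*Z)*(¼) - J = (Z*J^(3/2))*(¼) - J = Z*J^(3/2)/4 - J = -J + Z*J^(3/2)/4)
c(-9, 8)² = (-1*(-9) + (¼)*8*(-9)^(3/2))² = (9 + (¼)*8*(-27*I))² = (9 - 54*I)²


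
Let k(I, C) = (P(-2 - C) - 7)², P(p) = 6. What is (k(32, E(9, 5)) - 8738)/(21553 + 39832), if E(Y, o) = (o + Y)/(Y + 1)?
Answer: -8737/61385 ≈ -0.14233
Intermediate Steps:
E(Y, o) = (Y + o)/(1 + Y)
k(I, C) = 1 (k(I, C) = (6 - 7)² = (-1)² = 1)
(k(32, E(9, 5)) - 8738)/(21553 + 39832) = (1 - 8738)/(21553 + 39832) = -8737/61385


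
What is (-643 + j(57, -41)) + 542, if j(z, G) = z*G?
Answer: -2438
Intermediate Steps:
j(z, G) = G*z
(-643 + j(57, -41)) + 542 = (-643 - 41*57) + 542 = (-643 - 2337) + 542 = -2980 + 542 = -2438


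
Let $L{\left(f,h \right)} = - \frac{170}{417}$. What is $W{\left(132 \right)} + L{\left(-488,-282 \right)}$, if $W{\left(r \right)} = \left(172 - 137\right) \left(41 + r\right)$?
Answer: $\frac{2524765}{417} \approx 6054.6$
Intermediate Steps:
$W{\left(r \right)} = 1435 + 35 r$ ($W{\left(r \right)} = 35 \left(41 + r\right) = 1435 + 35 r$)
$L{\left(f,h \right)} = - \frac{170}{417}$ ($L{\left(f,h \right)} = \left(-170\right) \frac{1}{417} = - \frac{170}{417}$)
$W{\left(132 \right)} + L{\left(-488,-282 \right)} = \left(1435 + 35 \cdot 132\right) - \frac{170}{417} = \left(1435 + 4620\right) - \frac{170}{417} = 6055 - \frac{170}{417} = \frac{2524765}{417}$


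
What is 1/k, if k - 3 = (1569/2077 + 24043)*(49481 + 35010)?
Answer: 2077/4219385916311 ≈ 4.9225e-10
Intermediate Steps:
k = 4219385916311/2077 (k = 3 + (1569/2077 + 24043)*(49481 + 35010) = 3 + (1569*(1/2077) + 24043)*84491 = 3 + (1569/2077 + 24043)*84491 = 3 + (49938880/2077)*84491 = 3 + 4219385910080/2077 = 4219385916311/2077 ≈ 2.0315e+9)
1/k = 1/(4219385916311/2077) = 2077/4219385916311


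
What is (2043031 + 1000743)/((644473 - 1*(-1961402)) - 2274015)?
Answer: 1521887/165930 ≈ 9.1719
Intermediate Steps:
(2043031 + 1000743)/((644473 - 1*(-1961402)) - 2274015) = 3043774/((644473 + 1961402) - 2274015) = 3043774/(2605875 - 2274015) = 3043774/331860 = 3043774*(1/331860) = 1521887/165930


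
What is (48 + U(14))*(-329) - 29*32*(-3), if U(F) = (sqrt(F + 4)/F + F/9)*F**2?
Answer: -1019848/9 - 13818*sqrt(2) ≈ -1.3286e+5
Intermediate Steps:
U(F) = F**2*(F/9 + sqrt(4 + F)/F) (U(F) = (sqrt(4 + F)/F + F*(1/9))*F**2 = (sqrt(4 + F)/F + F/9)*F**2 = (F/9 + sqrt(4 + F)/F)*F**2 = F**2*(F/9 + sqrt(4 + F)/F))
(48 + U(14))*(-329) - 29*32*(-3) = (48 + 14*(sqrt(4 + 14) + (1/9)*14**2))*(-329) - 29*32*(-3) = (48 + 14*(sqrt(18) + (1/9)*196))*(-329) - 928*(-3) = (48 + 14*(3*sqrt(2) + 196/9))*(-329) + 2784 = (48 + 14*(196/9 + 3*sqrt(2)))*(-329) + 2784 = (48 + (2744/9 + 42*sqrt(2)))*(-329) + 2784 = (3176/9 + 42*sqrt(2))*(-329) + 2784 = (-1044904/9 - 13818*sqrt(2)) + 2784 = -1019848/9 - 13818*sqrt(2)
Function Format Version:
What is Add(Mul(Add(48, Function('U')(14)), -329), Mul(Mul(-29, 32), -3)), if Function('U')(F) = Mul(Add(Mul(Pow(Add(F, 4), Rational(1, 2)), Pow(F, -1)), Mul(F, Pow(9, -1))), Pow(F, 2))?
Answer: Add(Rational(-1019848, 9), Mul(-13818, Pow(2, Rational(1, 2)))) ≈ -1.3286e+5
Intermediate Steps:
Function('U')(F) = Mul(Pow(F, 2), Add(Mul(Rational(1, 9), F), Mul(Pow(F, -1), Pow(Add(4, F), Rational(1, 2))))) (Function('U')(F) = Mul(Add(Mul(Pow(Add(4, F), Rational(1, 2)), Pow(F, -1)), Mul(F, Rational(1, 9))), Pow(F, 2)) = Mul(Add(Mul(Pow(F, -1), Pow(Add(4, F), Rational(1, 2))), Mul(Rational(1, 9), F)), Pow(F, 2)) = Mul(Add(Mul(Rational(1, 9), F), Mul(Pow(F, -1), Pow(Add(4, F), Rational(1, 2)))), Pow(F, 2)) = Mul(Pow(F, 2), Add(Mul(Rational(1, 9), F), Mul(Pow(F, -1), Pow(Add(4, F), Rational(1, 2))))))
Add(Mul(Add(48, Function('U')(14)), -329), Mul(Mul(-29, 32), -3)) = Add(Mul(Add(48, Mul(14, Add(Pow(Add(4, 14), Rational(1, 2)), Mul(Rational(1, 9), Pow(14, 2))))), -329), Mul(Mul(-29, 32), -3)) = Add(Mul(Add(48, Mul(14, Add(Pow(18, Rational(1, 2)), Mul(Rational(1, 9), 196)))), -329), Mul(-928, -3)) = Add(Mul(Add(48, Mul(14, Add(Mul(3, Pow(2, Rational(1, 2))), Rational(196, 9)))), -329), 2784) = Add(Mul(Add(48, Mul(14, Add(Rational(196, 9), Mul(3, Pow(2, Rational(1, 2)))))), -329), 2784) = Add(Mul(Add(48, Add(Rational(2744, 9), Mul(42, Pow(2, Rational(1, 2))))), -329), 2784) = Add(Mul(Add(Rational(3176, 9), Mul(42, Pow(2, Rational(1, 2)))), -329), 2784) = Add(Add(Rational(-1044904, 9), Mul(-13818, Pow(2, Rational(1, 2)))), 2784) = Add(Rational(-1019848, 9), Mul(-13818, Pow(2, Rational(1, 2))))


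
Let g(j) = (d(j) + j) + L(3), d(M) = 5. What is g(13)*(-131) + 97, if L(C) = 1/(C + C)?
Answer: -13697/6 ≈ -2282.8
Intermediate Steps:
L(C) = 1/(2*C)
g(j) = 31/6 + j (g(j) = (5 + j) + (½)/3 = (5 + j) + (½)*(⅓) = (5 + j) + ⅙ = 31/6 + j)
g(13)*(-131) + 97 = (31/6 + 13)*(-131) + 97 = (109/6)*(-131) + 97 = -14279/6 + 97 = -13697/6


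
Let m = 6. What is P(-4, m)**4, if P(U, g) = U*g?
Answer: 331776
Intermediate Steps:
P(-4, m)**4 = (-4*6)**4 = (-24)**4 = 331776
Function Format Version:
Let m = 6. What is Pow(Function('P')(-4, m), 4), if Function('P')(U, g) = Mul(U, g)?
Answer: 331776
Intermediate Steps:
Pow(Function('P')(-4, m), 4) = Pow(Mul(-4, 6), 4) = Pow(-24, 4) = 331776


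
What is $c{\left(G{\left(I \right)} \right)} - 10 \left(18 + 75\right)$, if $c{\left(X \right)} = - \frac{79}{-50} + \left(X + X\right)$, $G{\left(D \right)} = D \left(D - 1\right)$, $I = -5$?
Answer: $- \frac{43421}{50} \approx -868.42$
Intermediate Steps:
$G{\left(D \right)} = D \left(-1 + D\right)$
$c{\left(X \right)} = \frac{79}{50} + 2 X$ ($c{\left(X \right)} = \left(-79\right) \left(- \frac{1}{50}\right) + 2 X = \frac{79}{50} + 2 X$)
$c{\left(G{\left(I \right)} \right)} - 10 \left(18 + 75\right) = \left(\frac{79}{50} + 2 \left(- 5 \left(-1 - 5\right)\right)\right) - 10 \left(18 + 75\right) = \left(\frac{79}{50} + 2 \left(\left(-5\right) \left(-6\right)\right)\right) - 930 = \left(\frac{79}{50} + 2 \cdot 30\right) - 930 = \left(\frac{79}{50} + 60\right) - 930 = \frac{3079}{50} - 930 = - \frac{43421}{50}$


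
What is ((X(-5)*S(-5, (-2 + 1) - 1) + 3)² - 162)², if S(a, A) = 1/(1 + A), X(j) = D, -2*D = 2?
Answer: 21316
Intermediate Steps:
D = -1 (D = -½*2 = -1)
X(j) = -1
((X(-5)*S(-5, (-2 + 1) - 1) + 3)² - 162)² = ((-1/(1 + ((-2 + 1) - 1)) + 3)² - 162)² = ((-1/(1 + (-1 - 1)) + 3)² - 162)² = ((-1/(1 - 2) + 3)² - 162)² = ((-1/(-1) + 3)² - 162)² = ((-1*(-1) + 3)² - 162)² = ((1 + 3)² - 162)² = (4² - 162)² = (16 - 162)² = (-146)² = 21316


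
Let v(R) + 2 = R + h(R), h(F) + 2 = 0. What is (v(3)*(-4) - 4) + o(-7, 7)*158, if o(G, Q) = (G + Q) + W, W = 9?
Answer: 1422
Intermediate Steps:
h(F) = -2 (h(F) = -2 + 0 = -2)
v(R) = -4 + R (v(R) = -2 + (R - 2) = -2 + (-2 + R) = -4 + R)
o(G, Q) = 9 + G + Q (o(G, Q) = (G + Q) + 9 = 9 + G + Q)
(v(3)*(-4) - 4) + o(-7, 7)*158 = ((-4 + 3)*(-4) - 4) + (9 - 7 + 7)*158 = (-1*(-4) - 4) + 9*158 = (4 - 4) + 1422 = 0 + 1422 = 1422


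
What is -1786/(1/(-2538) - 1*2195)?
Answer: 4532868/5570911 ≈ 0.81367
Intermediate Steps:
-1786/(1/(-2538) - 1*2195) = -1786/(-1/2538 - 2195) = -1786/(-5570911/2538) = -1786*(-2538/5570911) = 4532868/5570911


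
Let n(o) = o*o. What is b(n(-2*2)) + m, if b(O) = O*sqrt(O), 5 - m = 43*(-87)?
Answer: 3810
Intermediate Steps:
n(o) = o**2
m = 3746 (m = 5 - 43*(-87) = 5 - 1*(-3741) = 5 + 3741 = 3746)
b(O) = O**(3/2)
b(n(-2*2)) + m = ((-2*2)**2)**(3/2) + 3746 = ((-4)**2)**(3/2) + 3746 = 16**(3/2) + 3746 = 64 + 3746 = 3810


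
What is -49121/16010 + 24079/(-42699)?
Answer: -2482922369/683610990 ≈ -3.6321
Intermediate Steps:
-49121/16010 + 24079/(-42699) = -49121*1/16010 + 24079*(-1/42699) = -49121/16010 - 24079/42699 = -2482922369/683610990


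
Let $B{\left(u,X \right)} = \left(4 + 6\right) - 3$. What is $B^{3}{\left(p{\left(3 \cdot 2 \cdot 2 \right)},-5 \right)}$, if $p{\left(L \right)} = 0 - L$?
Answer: $343$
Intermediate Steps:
$p{\left(L \right)} = - L$
$B{\left(u,X \right)} = 7$ ($B{\left(u,X \right)} = 10 - 3 = 7$)
$B^{3}{\left(p{\left(3 \cdot 2 \cdot 2 \right)},-5 \right)} = 7^{3} = 343$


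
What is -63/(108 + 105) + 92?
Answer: 6511/71 ≈ 91.704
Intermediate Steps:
-63/(108 + 105) + 92 = -63/213 + 92 = (1/213)*(-63) + 92 = -21/71 + 92 = 6511/71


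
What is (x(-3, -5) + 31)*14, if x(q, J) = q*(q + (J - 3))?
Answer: 896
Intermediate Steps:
x(q, J) = q*(-3 + J + q) (x(q, J) = q*(q + (-3 + J)) = q*(-3 + J + q))
(x(-3, -5) + 31)*14 = (-3*(-3 - 5 - 3) + 31)*14 = (-3*(-11) + 31)*14 = (33 + 31)*14 = 64*14 = 896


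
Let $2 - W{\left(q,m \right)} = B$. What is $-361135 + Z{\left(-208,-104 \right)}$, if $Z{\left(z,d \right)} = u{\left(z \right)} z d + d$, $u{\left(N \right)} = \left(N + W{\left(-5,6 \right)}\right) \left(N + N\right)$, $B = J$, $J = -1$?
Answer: $1844415721$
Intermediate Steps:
$B = -1$
$W{\left(q,m \right)} = 3$ ($W{\left(q,m \right)} = 2 - -1 = 2 + 1 = 3$)
$u{\left(N \right)} = 2 N \left(3 + N\right)$ ($u{\left(N \right)} = \left(N + 3\right) \left(N + N\right) = \left(3 + N\right) 2 N = 2 N \left(3 + N\right)$)
$Z{\left(z,d \right)} = d + 2 d z^{2} \left(3 + z\right)$ ($Z{\left(z,d \right)} = 2 z \left(3 + z\right) z d + d = 2 z^{2} \left(3 + z\right) d + d = 2 d z^{2} \left(3 + z\right) + d = d + 2 d z^{2} \left(3 + z\right)$)
$-361135 + Z{\left(-208,-104 \right)} = -361135 - 104 \left(1 + 2 \left(-208\right)^{2} \left(3 - 208\right)\right) = -361135 - 104 \left(1 + 2 \cdot 43264 \left(-205\right)\right) = -361135 - 104 \left(1 - 17738240\right) = -361135 - -1844776856 = -361135 + 1844776856 = 1844415721$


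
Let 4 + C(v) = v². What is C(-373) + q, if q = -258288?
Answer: -119163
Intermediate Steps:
C(v) = -4 + v²
C(-373) + q = (-4 + (-373)²) - 258288 = (-4 + 139129) - 258288 = 139125 - 258288 = -119163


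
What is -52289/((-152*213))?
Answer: 52289/32376 ≈ 1.6151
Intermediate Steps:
-52289/((-152*213)) = -52289/(-32376) = -52289*(-1/32376) = 52289/32376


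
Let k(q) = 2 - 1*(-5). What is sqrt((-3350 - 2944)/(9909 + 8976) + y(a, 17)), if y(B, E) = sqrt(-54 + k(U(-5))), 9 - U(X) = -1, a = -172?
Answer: sqrt(-13206910 + 39627025*I*sqrt(47))/6295 ≈ 1.807 + 1.897*I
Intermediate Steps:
U(X) = 10 (U(X) = 9 - 1*(-1) = 9 + 1 = 10)
k(q) = 7 (k(q) = 2 + 5 = 7)
y(B, E) = I*sqrt(47) (y(B, E) = sqrt(-54 + 7) = sqrt(-47) = I*sqrt(47))
sqrt((-3350 - 2944)/(9909 + 8976) + y(a, 17)) = sqrt((-3350 - 2944)/(9909 + 8976) + I*sqrt(47)) = sqrt(-6294/18885 + I*sqrt(47)) = sqrt(-6294*1/18885 + I*sqrt(47)) = sqrt(-2098/6295 + I*sqrt(47))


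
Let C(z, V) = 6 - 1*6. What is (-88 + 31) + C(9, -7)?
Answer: -57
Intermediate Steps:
C(z, V) = 0 (C(z, V) = 6 - 6 = 0)
(-88 + 31) + C(9, -7) = (-88 + 31) + 0 = -57 + 0 = -57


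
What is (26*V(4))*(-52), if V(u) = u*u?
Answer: -21632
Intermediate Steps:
V(u) = u²
(26*V(4))*(-52) = (26*4²)*(-52) = (26*16)*(-52) = 416*(-52) = -21632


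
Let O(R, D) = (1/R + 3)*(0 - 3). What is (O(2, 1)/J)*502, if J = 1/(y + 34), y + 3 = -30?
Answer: -5271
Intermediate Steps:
y = -33 (y = -3 - 30 = -33)
O(R, D) = -9 - 3/R (O(R, D) = (3 + 1/R)*(-3) = -9 - 3/R)
J = 1 (J = 1/(-33 + 34) = 1/1 = 1)
(O(2, 1)/J)*502 = ((-9 - 3/2)/1)*502 = ((-9 - 3*½)*1)*502 = ((-9 - 3/2)*1)*502 = -21/2*1*502 = -21/2*502 = -5271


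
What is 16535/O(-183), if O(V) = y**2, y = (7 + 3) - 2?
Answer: 16535/64 ≈ 258.36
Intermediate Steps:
y = 8 (y = 10 - 2 = 8)
O(V) = 64 (O(V) = 8**2 = 64)
16535/O(-183) = 16535/64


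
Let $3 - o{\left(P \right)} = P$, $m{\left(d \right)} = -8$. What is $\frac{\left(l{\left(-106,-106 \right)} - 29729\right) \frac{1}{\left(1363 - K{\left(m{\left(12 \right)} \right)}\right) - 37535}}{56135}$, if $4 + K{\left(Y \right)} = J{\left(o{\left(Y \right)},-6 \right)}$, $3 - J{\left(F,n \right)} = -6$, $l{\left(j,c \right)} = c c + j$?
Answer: $\frac{18599}{2030795895} \approx 9.1585 \cdot 10^{-6}$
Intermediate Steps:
$l{\left(j,c \right)} = j + c^{2}$ ($l{\left(j,c \right)} = c^{2} + j = j + c^{2}$)
$o{\left(P \right)} = 3 - P$
$J{\left(F,n \right)} = 9$ ($J{\left(F,n \right)} = 3 - -6 = 3 + 6 = 9$)
$K{\left(Y \right)} = 5$ ($K{\left(Y \right)} = -4 + 9 = 5$)
$\frac{\left(l{\left(-106,-106 \right)} - 29729\right) \frac{1}{\left(1363 - K{\left(m{\left(12 \right)} \right)}\right) - 37535}}{56135} = \frac{\left(\left(-106 + \left(-106\right)^{2}\right) - 29729\right) \frac{1}{\left(1363 - 5\right) - 37535}}{56135} = \frac{\left(-106 + 11236\right) - 29729}{\left(1363 - 5\right) - 37535} \cdot \frac{1}{56135} = \frac{11130 - 29729}{1358 - 37535} \cdot \frac{1}{56135} = - \frac{18599}{-36177} \cdot \frac{1}{56135} = \left(-18599\right) \left(- \frac{1}{36177}\right) \frac{1}{56135} = \frac{18599}{36177} \cdot \frac{1}{56135} = \frac{18599}{2030795895}$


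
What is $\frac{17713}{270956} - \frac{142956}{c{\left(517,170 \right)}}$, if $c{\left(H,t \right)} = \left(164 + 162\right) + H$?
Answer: $- \frac{12906617959}{76138636} \approx -169.51$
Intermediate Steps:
$c{\left(H,t \right)} = 326 + H$
$\frac{17713}{270956} - \frac{142956}{c{\left(517,170 \right)}} = \frac{17713}{270956} - \frac{142956}{326 + 517} = 17713 \cdot \frac{1}{270956} - \frac{142956}{843} = \frac{17713}{270956} - \frac{47652}{281} = - \frac{12906617959}{76138636}$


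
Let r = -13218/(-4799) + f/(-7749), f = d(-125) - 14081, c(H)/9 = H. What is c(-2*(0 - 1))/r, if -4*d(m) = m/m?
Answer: 892498824/226669601 ≈ 3.9374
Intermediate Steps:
d(m) = -1/4 (d(m) = -m/(4*m) = -1/4*1 = -1/4)
c(H) = 9*H
f = -56325/4 (f = -1/4 - 14081 = -56325/4 ≈ -14081.)
r = 226669601/49583268 (r = -13218/(-4799) - 56325/4/(-7749) = -13218*(-1/4799) - 56325/4*(-1/7749) = 13218/4799 + 18775/10332 = 226669601/49583268 ≈ 4.5715)
c(-2*(0 - 1))/r = (9*(-2*(0 - 1)))/(226669601/49583268) = (9*(-2*(-1)))*(49583268/226669601) = (9*2)*(49583268/226669601) = 18*(49583268/226669601) = 892498824/226669601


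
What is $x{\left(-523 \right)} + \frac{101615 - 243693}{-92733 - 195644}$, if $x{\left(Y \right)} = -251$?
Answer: $- \frac{72240549}{288377} \approx -250.51$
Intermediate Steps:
$x{\left(-523 \right)} + \frac{101615 - 243693}{-92733 - 195644} = -251 + \frac{101615 - 243693}{-92733 - 195644} = -251 - \frac{142078}{-288377} = -251 - - \frac{142078}{288377} = -251 + \frac{142078}{288377} = - \frac{72240549}{288377}$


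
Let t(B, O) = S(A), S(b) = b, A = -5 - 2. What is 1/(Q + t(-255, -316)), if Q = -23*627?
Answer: -1/14428 ≈ -6.9310e-5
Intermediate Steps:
A = -7
t(B, O) = -7
Q = -14421
1/(Q + t(-255, -316)) = 1/(-14421 - 7) = 1/(-14428) = -1/14428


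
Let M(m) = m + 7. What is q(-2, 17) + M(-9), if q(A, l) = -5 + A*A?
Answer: -3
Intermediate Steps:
q(A, l) = -5 + A²
M(m) = 7 + m
q(-2, 17) + M(-9) = (-5 + (-2)²) + (7 - 9) = (-5 + 4) - 2 = -1 - 2 = -3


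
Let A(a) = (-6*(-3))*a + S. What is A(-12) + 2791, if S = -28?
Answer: 2547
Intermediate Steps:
A(a) = -28 + 18*a (A(a) = (-6*(-3))*a - 28 = 18*a - 28 = -28 + 18*a)
A(-12) + 2791 = (-28 + 18*(-12)) + 2791 = (-28 - 216) + 2791 = -244 + 2791 = 2547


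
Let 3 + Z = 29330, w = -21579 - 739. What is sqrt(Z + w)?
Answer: sqrt(7009) ≈ 83.720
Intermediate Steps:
w = -22318
Z = 29327 (Z = -3 + 29330 = 29327)
sqrt(Z + w) = sqrt(29327 - 22318) = sqrt(7009)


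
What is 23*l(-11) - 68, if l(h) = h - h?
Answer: -68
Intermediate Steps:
l(h) = 0
23*l(-11) - 68 = 23*0 - 68 = 0 - 68 = -68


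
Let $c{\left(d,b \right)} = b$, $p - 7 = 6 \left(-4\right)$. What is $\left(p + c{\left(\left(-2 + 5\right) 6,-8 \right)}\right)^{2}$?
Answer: $625$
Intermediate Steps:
$p = -17$ ($p = 7 + 6 \left(-4\right) = 7 - 24 = -17$)
$\left(p + c{\left(\left(-2 + 5\right) 6,-8 \right)}\right)^{2} = \left(-17 - 8\right)^{2} = \left(-25\right)^{2} = 625$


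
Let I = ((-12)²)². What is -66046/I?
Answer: -33023/10368 ≈ -3.1851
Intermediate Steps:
I = 20736 (I = 144² = 20736)
-66046/I = -66046/20736 = -66046*1/20736 = -33023/10368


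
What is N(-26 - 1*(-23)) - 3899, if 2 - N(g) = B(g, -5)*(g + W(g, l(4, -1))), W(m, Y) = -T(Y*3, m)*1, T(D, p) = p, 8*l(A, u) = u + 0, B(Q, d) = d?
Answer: -3897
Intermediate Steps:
l(A, u) = u/8 (l(A, u) = (u + 0)/8 = u/8)
W(m, Y) = -m (W(m, Y) = -m*1 = -m)
N(g) = 2 (N(g) = 2 - (-5)*(g - g) = 2 - (-5)*0 = 2 - 1*0 = 2 + 0 = 2)
N(-26 - 1*(-23)) - 3899 = 2 - 3899 = -3897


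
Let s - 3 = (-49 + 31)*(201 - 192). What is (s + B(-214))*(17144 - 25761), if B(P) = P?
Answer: 3214141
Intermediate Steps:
s = -159 (s = 3 + (-49 + 31)*(201 - 192) = 3 - 18*9 = 3 - 162 = -159)
(s + B(-214))*(17144 - 25761) = (-159 - 214)*(17144 - 25761) = -373*(-8617) = 3214141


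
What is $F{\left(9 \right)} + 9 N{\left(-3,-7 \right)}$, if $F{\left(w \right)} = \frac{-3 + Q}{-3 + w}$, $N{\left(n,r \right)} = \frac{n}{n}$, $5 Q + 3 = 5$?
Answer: $\frac{257}{30} \approx 8.5667$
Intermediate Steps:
$Q = \frac{2}{5}$ ($Q = - \frac{3}{5} + \frac{1}{5} \cdot 5 = - \frac{3}{5} + 1 = \frac{2}{5} \approx 0.4$)
$N{\left(n,r \right)} = 1$
$F{\left(w \right)} = - \frac{13}{5 \left(-3 + w\right)}$ ($F{\left(w \right)} = \frac{-3 + \frac{2}{5}}{-3 + w} = - \frac{13}{5 \left(-3 + w\right)}$)
$F{\left(9 \right)} + 9 N{\left(-3,-7 \right)} = - \frac{13}{-15 + 5 \cdot 9} + 9 \cdot 1 = - \frac{13}{-15 + 45} + 9 = - \frac{13}{30} + 9 = \frac{257}{30}$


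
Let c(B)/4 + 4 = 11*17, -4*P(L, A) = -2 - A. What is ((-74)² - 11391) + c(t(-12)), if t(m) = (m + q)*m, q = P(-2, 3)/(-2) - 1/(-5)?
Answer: -5183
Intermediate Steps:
P(L, A) = ½ + A/4 (P(L, A) = -(-2 - A)/4 = ½ + A/4)
q = -17/40 (q = (½ + (¼)*3)/(-2) - 1/(-5) = (½ + ¾)*(-½) - 1*(-⅕) = (5/4)*(-½) + ⅕ = -5/8 + ⅕ = -17/40 ≈ -0.42500)
t(m) = m*(-17/40 + m) (t(m) = (m - 17/40)*m = (-17/40 + m)*m = m*(-17/40 + m))
c(B) = 732 (c(B) = -16 + 4*(11*17) = -16 + 4*187 = -16 + 748 = 732)
((-74)² - 11391) + c(t(-12)) = ((-74)² - 11391) + 732 = (5476 - 11391) + 732 = -5915 + 732 = -5183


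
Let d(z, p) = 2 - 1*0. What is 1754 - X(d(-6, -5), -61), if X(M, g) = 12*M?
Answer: 1730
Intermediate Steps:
d(z, p) = 2 (d(z, p) = 2 + 0 = 2)
1754 - X(d(-6, -5), -61) = 1754 - 12*2 = 1754 - 1*24 = 1754 - 24 = 1730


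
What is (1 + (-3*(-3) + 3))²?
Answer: 169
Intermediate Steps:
(1 + (-3*(-3) + 3))² = (1 + (9 + 3))² = (1 + 12)² = 13² = 169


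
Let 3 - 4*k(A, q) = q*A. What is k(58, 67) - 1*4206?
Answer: -20707/4 ≈ -5176.8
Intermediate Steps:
k(A, q) = ¾ - A*q/4 (k(A, q) = ¾ - q*A/4 = ¾ - A*q/4)
k(58, 67) - 1*4206 = (¾ - ¼*58*67) - 1*4206 = (¾ - 1943/2) - 4206 = -3883/4 - 4206 = -20707/4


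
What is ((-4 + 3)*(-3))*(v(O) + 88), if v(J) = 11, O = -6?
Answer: 297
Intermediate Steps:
((-4 + 3)*(-3))*(v(O) + 88) = ((-4 + 3)*(-3))*(11 + 88) = -1*(-3)*99 = 3*99 = 297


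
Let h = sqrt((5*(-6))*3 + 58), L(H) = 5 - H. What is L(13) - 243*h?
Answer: -8 - 972*I*sqrt(2) ≈ -8.0 - 1374.6*I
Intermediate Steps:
h = 4*I*sqrt(2) (h = sqrt(-30*3 + 58) = sqrt(-90 + 58) = sqrt(-32) = 4*I*sqrt(2) ≈ 5.6569*I)
L(13) - 243*h = (5 - 1*13) - 972*I*sqrt(2) = (5 - 13) - 972*I*sqrt(2) = -8 - 972*I*sqrt(2)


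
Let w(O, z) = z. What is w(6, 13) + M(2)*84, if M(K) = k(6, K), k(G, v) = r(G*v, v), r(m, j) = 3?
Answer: 265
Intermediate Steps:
k(G, v) = 3
M(K) = 3
w(6, 13) + M(2)*84 = 13 + 3*84 = 13 + 252 = 265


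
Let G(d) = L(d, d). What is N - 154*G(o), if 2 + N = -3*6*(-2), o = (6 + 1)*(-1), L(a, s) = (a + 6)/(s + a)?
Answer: 23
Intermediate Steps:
L(a, s) = (6 + a)/(a + s)
o = -7 (o = 7*(-1) = -7)
G(d) = (6 + d)/(2*d) (G(d) = (6 + d)/(d + d) = (6 + d)/((2*d)) = (1/(2*d))*(6 + d) = (6 + d)/(2*d))
N = 34 (N = -2 - 3*6*(-2) = -2 - 18*(-2) = -2 + 36 = 34)
N - 154*G(o) = 34 - 77*(6 - 7)/(-7) = 34 - 77*(-1)*(-1)/7 = 34 - 154*1/14 = 34 - 11 = 23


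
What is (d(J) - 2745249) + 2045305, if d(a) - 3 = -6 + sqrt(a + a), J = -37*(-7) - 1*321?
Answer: -699947 + 2*I*sqrt(31) ≈ -6.9995e+5 + 11.136*I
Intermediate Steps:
J = -62 (J = 259 - 321 = -62)
d(a) = -3 + sqrt(2)*sqrt(a) (d(a) = 3 + (-6 + sqrt(a + a)) = 3 + (-6 + sqrt(2*a)) = 3 + (-6 + sqrt(2)*sqrt(a)) = -3 + sqrt(2)*sqrt(a))
(d(J) - 2745249) + 2045305 = ((-3 + sqrt(2)*sqrt(-62)) - 2745249) + 2045305 = ((-3 + sqrt(2)*(I*sqrt(62))) - 2745249) + 2045305 = ((-3 + 2*I*sqrt(31)) - 2745249) + 2045305 = (-2745252 + 2*I*sqrt(31)) + 2045305 = -699947 + 2*I*sqrt(31)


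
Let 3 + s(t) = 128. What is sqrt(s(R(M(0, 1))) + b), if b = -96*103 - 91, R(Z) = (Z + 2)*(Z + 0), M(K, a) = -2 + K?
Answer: I*sqrt(9854) ≈ 99.267*I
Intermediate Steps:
R(Z) = Z*(2 + Z) (R(Z) = (2 + Z)*Z = Z*(2 + Z))
s(t) = 125 (s(t) = -3 + 128 = 125)
b = -9979 (b = -9888 - 91 = -9979)
sqrt(s(R(M(0, 1))) + b) = sqrt(125 - 9979) = sqrt(-9854) = I*sqrt(9854)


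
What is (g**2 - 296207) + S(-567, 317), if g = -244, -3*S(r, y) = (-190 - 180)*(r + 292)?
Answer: -811763/3 ≈ -2.7059e+5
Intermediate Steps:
S(r, y) = 108040/3 + 370*r/3 (S(r, y) = -(-190 - 180)*(r + 292)/3 = -(-370)*(292 + r)/3 = -(-108040 - 370*r)/3 = 108040/3 + 370*r/3)
(g**2 - 296207) + S(-567, 317) = ((-244)**2 - 296207) + (108040/3 + (370/3)*(-567)) = (59536 - 296207) + (108040/3 - 69930) = -236671 - 101750/3 = -811763/3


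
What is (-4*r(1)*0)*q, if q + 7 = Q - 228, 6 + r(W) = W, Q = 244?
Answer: 0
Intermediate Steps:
r(W) = -6 + W
q = 9 (q = -7 + (244 - 228) = -7 + 16 = 9)
(-4*r(1)*0)*q = (-4*(-6 + 1)*0)*9 = (-4*(-5)*0)*9 = (20*0)*9 = 0*9 = 0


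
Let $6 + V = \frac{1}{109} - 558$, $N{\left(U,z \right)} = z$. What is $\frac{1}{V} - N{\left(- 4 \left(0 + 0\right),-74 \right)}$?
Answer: $\frac{4549041}{61475} \approx 73.998$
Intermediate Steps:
$V = - \frac{61475}{109}$ ($V = -6 + \left(\frac{1}{109} - 558\right) = -6 - \frac{60821}{109} = - \frac{61475}{109} \approx -563.99$)
$\frac{1}{V} - N{\left(- 4 \left(0 + 0\right),-74 \right)} = \frac{1}{- \frac{61475}{109}} - -74 = - \frac{109}{61475} + 74 = \frac{4549041}{61475}$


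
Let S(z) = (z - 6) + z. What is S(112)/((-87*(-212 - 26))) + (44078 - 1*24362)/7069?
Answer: 204890269/73185357 ≈ 2.7996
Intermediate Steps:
S(z) = -6 + 2*z (S(z) = (-6 + z) + z = -6 + 2*z)
S(112)/((-87*(-212 - 26))) + (44078 - 1*24362)/7069 = (-6 + 2*112)/((-87*(-212 - 26))) + (44078 - 1*24362)/7069 = (-6 + 224)/((-87*(-238))) + (44078 - 24362)*(1/7069) = 218/20706 + 19716*(1/7069) = 218*(1/20706) + 19716/7069 = 109/10353 + 19716/7069 = 204890269/73185357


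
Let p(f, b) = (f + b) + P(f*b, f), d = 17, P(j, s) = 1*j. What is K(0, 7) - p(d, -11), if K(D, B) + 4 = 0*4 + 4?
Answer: 181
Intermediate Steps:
P(j, s) = j
p(f, b) = b + f + b*f (p(f, b) = (f + b) + f*b = (b + f) + b*f = b + f + b*f)
K(D, B) = 0 (K(D, B) = -4 + (0*4 + 4) = -4 + (0 + 4) = -4 + 4 = 0)
K(0, 7) - p(d, -11) = 0 - (-11 + 17 - 11*17) = 0 - (-11 + 17 - 187) = 0 - 1*(-181) = 0 + 181 = 181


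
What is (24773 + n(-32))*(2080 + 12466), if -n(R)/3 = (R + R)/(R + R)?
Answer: 360304420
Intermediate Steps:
n(R) = -3 (n(R) = -3*(R + R)/(R + R) = -3*2*R/(2*R) = -3*2*R*1/(2*R) = -3*1 = -3)
(24773 + n(-32))*(2080 + 12466) = (24773 - 3)*(2080 + 12466) = 24770*14546 = 360304420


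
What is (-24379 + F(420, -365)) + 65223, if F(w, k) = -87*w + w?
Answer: 4724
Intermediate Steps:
F(w, k) = -86*w
(-24379 + F(420, -365)) + 65223 = (-24379 - 86*420) + 65223 = (-24379 - 36120) + 65223 = -60499 + 65223 = 4724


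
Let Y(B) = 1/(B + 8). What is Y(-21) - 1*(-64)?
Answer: 831/13 ≈ 63.923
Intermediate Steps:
Y(B) = 1/(8 + B)
Y(-21) - 1*(-64) = 1/(8 - 21) - 1*(-64) = 1/(-13) + 64 = -1/13 + 64 = 831/13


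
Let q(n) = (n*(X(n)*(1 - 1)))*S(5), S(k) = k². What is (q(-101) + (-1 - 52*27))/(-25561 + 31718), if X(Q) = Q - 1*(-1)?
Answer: -1405/6157 ≈ -0.22820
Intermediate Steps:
X(Q) = 1 + Q (X(Q) = Q + 1 = 1 + Q)
q(n) = 0 (q(n) = (n*((1 + n)*(1 - 1)))*5² = (n*((1 + n)*0))*25 = (n*0)*25 = 0*25 = 0)
(q(-101) + (-1 - 52*27))/(-25561 + 31718) = (0 + (-1 - 52*27))/(-25561 + 31718) = (0 + (-1 - 1404))/6157 = (0 - 1405)*(1/6157) = -1405*1/6157 = -1405/6157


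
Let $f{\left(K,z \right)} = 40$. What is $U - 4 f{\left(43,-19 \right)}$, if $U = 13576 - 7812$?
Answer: $5604$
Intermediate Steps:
$U = 5764$ ($U = 13576 - 7812 = 5764$)
$U - 4 f{\left(43,-19 \right)} = 5764 - 4 \cdot 40 = 5764 - 160 = 5604$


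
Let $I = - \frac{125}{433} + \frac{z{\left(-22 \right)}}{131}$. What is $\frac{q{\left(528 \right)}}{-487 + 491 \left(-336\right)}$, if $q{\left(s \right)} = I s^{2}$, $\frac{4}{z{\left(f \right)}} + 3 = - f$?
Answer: $\frac{86253818112}{178325597231} \approx 0.48369$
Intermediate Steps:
$z{\left(f \right)} = \frac{4}{-3 - f}$
$I = - \frac{309393}{1077737}$ ($I = - \frac{125}{433} + \frac{\left(-4\right) \frac{1}{3 - 22}}{131} = \left(-125\right) \frac{1}{433} + - \frac{4}{-19} \cdot \frac{1}{131} = - \frac{125}{433} + \left(-4\right) \left(- \frac{1}{19}\right) \frac{1}{131} = - \frac{125}{433} + \frac{4}{19} \cdot \frac{1}{131} = - \frac{125}{433} + \frac{4}{2489} = - \frac{309393}{1077737} \approx -0.28708$)
$q{\left(s \right)} = - \frac{309393 s^{2}}{1077737}$
$\frac{q{\left(528 \right)}}{-487 + 491 \left(-336\right)} = \frac{\left(- \frac{309393}{1077737}\right) 528^{2}}{-487 + 491 \left(-336\right)} = \frac{\left(- \frac{309393}{1077737}\right) 278784}{-487 - 164976} = - \frac{86253818112}{1077737 \left(-165463\right)} = \left(- \frac{86253818112}{1077737}\right) \left(- \frac{1}{165463}\right) = \frac{86253818112}{178325597231}$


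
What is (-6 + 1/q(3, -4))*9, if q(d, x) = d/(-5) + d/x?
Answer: -182/3 ≈ -60.667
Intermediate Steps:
q(d, x) = -d/5 + d/x (q(d, x) = d*(-⅕) + d/x = -d/5 + d/x)
(-6 + 1/q(3, -4))*9 = (-6 + 1/(-⅕*3 + 3/(-4)))*9 = (-6 + 1/(-⅗ + 3*(-¼)))*9 = (-6 + 1/(-⅗ - ¾))*9 = (-6 + 1/(-27/20))*9 = (-6 - 20/27)*9 = -182/27*9 = -182/3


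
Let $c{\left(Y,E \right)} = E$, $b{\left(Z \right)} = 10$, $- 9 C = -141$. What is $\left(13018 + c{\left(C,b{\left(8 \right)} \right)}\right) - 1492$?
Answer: $11536$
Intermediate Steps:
$C = \frac{47}{3}$ ($C = \left(- \frac{1}{9}\right) \left(-141\right) = \frac{47}{3} \approx 15.667$)
$\left(13018 + c{\left(C,b{\left(8 \right)} \right)}\right) - 1492 = \left(13018 + 10\right) - 1492 = 13028 - 1492 = 11536$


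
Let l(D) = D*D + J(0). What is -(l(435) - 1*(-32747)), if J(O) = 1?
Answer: -221973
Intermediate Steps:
l(D) = 1 + D² (l(D) = D*D + 1 = D² + 1 = 1 + D²)
-(l(435) - 1*(-32747)) = -((1 + 435²) - 1*(-32747)) = -((1 + 189225) + 32747) = -(189226 + 32747) = -1*221973 = -221973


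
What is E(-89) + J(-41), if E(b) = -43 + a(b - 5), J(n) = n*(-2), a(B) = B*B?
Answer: 8875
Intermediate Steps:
a(B) = B²
J(n) = -2*n
E(b) = -43 + (-5 + b)² (E(b) = -43 + (b - 5)² = -43 + (-5 + b)²)
E(-89) + J(-41) = (-43 + (-5 - 89)²) - 2*(-41) = (-43 + (-94)²) + 82 = (-43 + 8836) + 82 = 8793 + 82 = 8875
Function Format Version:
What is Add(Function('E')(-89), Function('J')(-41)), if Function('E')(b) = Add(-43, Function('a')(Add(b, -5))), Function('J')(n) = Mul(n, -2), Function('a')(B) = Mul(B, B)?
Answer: 8875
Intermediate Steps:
Function('a')(B) = Pow(B, 2)
Function('J')(n) = Mul(-2, n)
Function('E')(b) = Add(-43, Pow(Add(-5, b), 2)) (Function('E')(b) = Add(-43, Pow(Add(b, -5), 2)) = Add(-43, Pow(Add(-5, b), 2)))
Add(Function('E')(-89), Function('J')(-41)) = Add(Add(-43, Pow(Add(-5, -89), 2)), Mul(-2, -41)) = Add(Add(-43, Pow(-94, 2)), 82) = Add(Add(-43, 8836), 82) = Add(8793, 82) = 8875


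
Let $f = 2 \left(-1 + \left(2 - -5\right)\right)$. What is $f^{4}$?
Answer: $20736$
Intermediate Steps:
$f = 12$ ($f = 2 \left(-1 + \left(2 + 5\right)\right) = 2 \left(-1 + 7\right) = 2 \cdot 6 = 12$)
$f^{4} = 12^{4} = 20736$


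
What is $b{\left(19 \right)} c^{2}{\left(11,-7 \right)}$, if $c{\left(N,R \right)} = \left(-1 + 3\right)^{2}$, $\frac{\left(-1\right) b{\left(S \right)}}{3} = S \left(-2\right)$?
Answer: $1824$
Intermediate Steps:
$b{\left(S \right)} = 6 S$ ($b{\left(S \right)} = - 3 S \left(-2\right) = - 3 \left(- 2 S\right) = 6 S$)
$c{\left(N,R \right)} = 4$ ($c{\left(N,R \right)} = 2^{2} = 4$)
$b{\left(19 \right)} c^{2}{\left(11,-7 \right)} = 6 \cdot 19 \cdot 4^{2} = 114 \cdot 16 = 1824$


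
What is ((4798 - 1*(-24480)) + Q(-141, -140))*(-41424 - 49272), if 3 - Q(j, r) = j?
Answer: -2668457712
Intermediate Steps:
Q(j, r) = 3 - j
((4798 - 1*(-24480)) + Q(-141, -140))*(-41424 - 49272) = ((4798 - 1*(-24480)) + (3 - 1*(-141)))*(-41424 - 49272) = ((4798 + 24480) + (3 + 141))*(-90696) = (29278 + 144)*(-90696) = 29422*(-90696) = -2668457712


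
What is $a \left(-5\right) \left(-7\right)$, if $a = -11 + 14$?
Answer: $105$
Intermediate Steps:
$a = 3$
$a \left(-5\right) \left(-7\right) = 3 \left(-5\right) \left(-7\right) = \left(-15\right) \left(-7\right) = 105$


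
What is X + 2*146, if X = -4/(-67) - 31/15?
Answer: 291443/1005 ≈ 289.99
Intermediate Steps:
X = -2017/1005 (X = -4*(-1/67) - 31*1/15 = 4/67 - 31/15 = -2017/1005 ≈ -2.0070)
X + 2*146 = -2017/1005 + 2*146 = -2017/1005 + 292 = 291443/1005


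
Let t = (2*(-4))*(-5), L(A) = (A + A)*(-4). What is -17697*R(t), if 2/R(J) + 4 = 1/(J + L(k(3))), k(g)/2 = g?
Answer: 94384/11 ≈ 8580.4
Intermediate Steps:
k(g) = 2*g
L(A) = -8*A (L(A) = (2*A)*(-4) = -8*A)
t = 40 (t = -8*(-5) = 40)
R(J) = 2/(-4 + 1/(-48 + J)) (R(J) = 2/(-4 + 1/(J - 16*3)) = 2/(-4 + 1/(J - 8*6)) = 2/(-4 + 1/(J - 48)) = 2/(-4 + 1/(-48 + J)))
-17697*R(t) = -35394*(48 - 1*40)/(-193 + 4*40) = -35394*(48 - 40)/(-193 + 160) = -35394*8/(-33) = -35394*(-1)*8/33 = -17697*(-16/33) = 94384/11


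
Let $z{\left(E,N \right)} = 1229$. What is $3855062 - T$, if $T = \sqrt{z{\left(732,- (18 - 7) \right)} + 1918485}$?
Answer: $3855062 - \sqrt{1919714} \approx 3.8537 \cdot 10^{6}$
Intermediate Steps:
$T = \sqrt{1919714}$ ($T = \sqrt{1229 + 1918485} = \sqrt{1919714} \approx 1385.5$)
$3855062 - T = 3855062 - \sqrt{1919714}$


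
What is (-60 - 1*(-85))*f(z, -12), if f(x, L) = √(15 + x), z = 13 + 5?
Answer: 25*√33 ≈ 143.61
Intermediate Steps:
z = 18
(-60 - 1*(-85))*f(z, -12) = (-60 - 1*(-85))*√(15 + 18) = (-60 + 85)*√33 = 25*√33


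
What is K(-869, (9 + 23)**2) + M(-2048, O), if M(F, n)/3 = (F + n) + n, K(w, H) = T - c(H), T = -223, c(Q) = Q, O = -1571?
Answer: -16817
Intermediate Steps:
K(w, H) = -223 - H
M(F, n) = 3*F + 6*n (M(F, n) = 3*((F + n) + n) = 3*(F + 2*n) = 3*F + 6*n)
K(-869, (9 + 23)**2) + M(-2048, O) = (-223 - (9 + 23)**2) + (3*(-2048) + 6*(-1571)) = (-223 - 1*32**2) + (-6144 - 9426) = (-223 - 1*1024) - 15570 = (-223 - 1024) - 15570 = -1247 - 15570 = -16817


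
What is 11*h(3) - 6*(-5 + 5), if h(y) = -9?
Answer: -99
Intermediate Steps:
11*h(3) - 6*(-5 + 5) = 11*(-9) - 6*(-5 + 5) = -99 - 6*0 = -99 + 0 = -99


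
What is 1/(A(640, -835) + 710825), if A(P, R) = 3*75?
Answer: 1/711050 ≈ 1.4064e-6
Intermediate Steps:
A(P, R) = 225
1/(A(640, -835) + 710825) = 1/(225 + 710825) = 1/711050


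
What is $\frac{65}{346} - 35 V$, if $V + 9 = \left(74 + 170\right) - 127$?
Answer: $- \frac{1307815}{346} \approx -3779.8$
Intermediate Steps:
$V = 108$ ($V = -9 + \left(\left(74 + 170\right) - 127\right) = -9 + \left(244 - 127\right) = -9 + 117 = 108$)
$\frac{65}{346} - 35 V = \frac{65}{346} - 3780 = - \frac{1307815}{346}$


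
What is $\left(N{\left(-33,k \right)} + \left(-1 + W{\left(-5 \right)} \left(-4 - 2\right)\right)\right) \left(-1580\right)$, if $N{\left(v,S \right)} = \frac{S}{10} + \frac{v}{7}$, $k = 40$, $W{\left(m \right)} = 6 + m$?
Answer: $\frac{85320}{7} \approx 12189.0$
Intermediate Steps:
$N{\left(v,S \right)} = \frac{v}{7} + \frac{S}{10}$ ($N{\left(v,S \right)} = S \frac{1}{10} + v \frac{1}{7} = \frac{S}{10} + \frac{v}{7} = \frac{v}{7} + \frac{S}{10}$)
$\left(N{\left(-33,k \right)} + \left(-1 + W{\left(-5 \right)} \left(-4 - 2\right)\right)\right) \left(-1580\right) = \left(\left(\frac{1}{7} \left(-33\right) + \frac{1}{10} \cdot 40\right) + \left(-1 + \left(6 - 5\right) \left(-4 - 2\right)\right)\right) \left(-1580\right) = \left(\left(- \frac{33}{7} + 4\right) + \left(-1 + 1 \left(-6\right)\right)\right) \left(-1580\right) = \left(- \frac{5}{7} - 7\right) \left(-1580\right) = \left(- \frac{54}{7}\right) \left(-1580\right) = \frac{85320}{7}$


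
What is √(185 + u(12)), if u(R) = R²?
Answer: √329 ≈ 18.138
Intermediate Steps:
√(185 + u(12)) = √(185 + 12²) = √(185 + 144) = √329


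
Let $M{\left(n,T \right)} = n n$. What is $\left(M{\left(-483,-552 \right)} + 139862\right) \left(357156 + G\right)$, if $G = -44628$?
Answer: $116620135728$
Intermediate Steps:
$M{\left(n,T \right)} = n^{2}$
$\left(M{\left(-483,-552 \right)} + 139862\right) \left(357156 + G\right) = \left(\left(-483\right)^{2} + 139862\right) \left(357156 - 44628\right) = \left(233289 + 139862\right) 312528 = 373151 \cdot 312528 = 116620135728$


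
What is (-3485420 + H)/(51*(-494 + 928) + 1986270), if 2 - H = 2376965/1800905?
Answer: -1255381816051/723388961124 ≈ -1.7354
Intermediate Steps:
H = 244969/360181 (H = 2 - 2376965/1800905 = 2 - 1*475393/360181 = 2 - 475393/360181 = 244969/360181 ≈ 0.68013)
(-3485420 + H)/(51*(-494 + 928) + 1986270) = (-3485420 + 244969/360181)/(51*(-494 + 928) + 1986270) = -1255381816051/(360181*(51*434 + 1986270)) = -1255381816051/(360181*(22134 + 1986270)) = -1255381816051/360181/2008404 = -1255381816051/360181*1/2008404 = -1255381816051/723388961124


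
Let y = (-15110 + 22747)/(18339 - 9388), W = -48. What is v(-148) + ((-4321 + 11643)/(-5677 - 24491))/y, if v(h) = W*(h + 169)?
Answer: -16592978525/16456644 ≈ -1008.3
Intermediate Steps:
y = 7637/8951 ≈ 0.85320
v(h) = -8112 - 48*h (v(h) = -48*(h + 169) = -48*(169 + h) = -8112 - 48*h)
v(-148) + ((-4321 + 11643)/(-5677 - 24491))/y = (-8112 - 48*(-148)) + ((-4321 + 11643)/(-5677 - 24491))/(7637/8951) = (-8112 + 7104) + (7322/(-30168))*(8951/7637) = -1008 + (7322*(-1/30168))*(8951/7637) = -1008 - 3661/15084*8951/7637 = -1008 - 4681373/16456644 = -16592978525/16456644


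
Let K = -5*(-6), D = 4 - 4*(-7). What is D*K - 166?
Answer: 794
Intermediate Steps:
D = 32 (D = 4 + 28 = 32)
K = 30
D*K - 166 = 32*30 - 166 = 960 - 166 = 794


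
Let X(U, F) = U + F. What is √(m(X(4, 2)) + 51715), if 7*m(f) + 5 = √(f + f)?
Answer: √(2534000 + 14*√3)/7 ≈ 227.41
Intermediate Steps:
X(U, F) = F + U
m(f) = -5/7 + √2*√f/7 (m(f) = -5/7 + √(f + f)/7 = -5/7 + √(2*f)/7 = -5/7 + (√2*√f)/7 = -5/7 + √2*√f/7)
√(m(X(4, 2)) + 51715) = √((-5/7 + √2*√(2 + 4)/7) + 51715) = √((-5/7 + √2*√6/7) + 51715) = √((-5/7 + 2*√3/7) + 51715) = √(362000/7 + 2*√3/7)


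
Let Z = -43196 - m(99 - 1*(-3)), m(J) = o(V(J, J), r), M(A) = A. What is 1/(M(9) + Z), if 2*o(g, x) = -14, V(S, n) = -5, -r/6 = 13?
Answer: -1/43180 ≈ -2.3159e-5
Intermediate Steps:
r = -78 (r = -6*13 = -78)
o(g, x) = -7 (o(g, x) = (½)*(-14) = -7)
m(J) = -7
Z = -43189 (Z = -43196 - 1*(-7) = -43196 + 7 = -43189)
1/(M(9) + Z) = 1/(9 - 43189) = 1/(-43180) = -1/43180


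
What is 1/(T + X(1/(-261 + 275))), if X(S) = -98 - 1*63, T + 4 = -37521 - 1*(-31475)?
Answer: -1/6211 ≈ -0.00016100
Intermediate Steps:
T = -6050 (T = -4 + (-37521 - 1*(-31475)) = -4 + (-37521 + 31475) = -4 - 6046 = -6050)
X(S) = -161 (X(S) = -98 - 63 = -161)
1/(T + X(1/(-261 + 275))) = 1/(-6050 - 161) = 1/(-6211) = -1/6211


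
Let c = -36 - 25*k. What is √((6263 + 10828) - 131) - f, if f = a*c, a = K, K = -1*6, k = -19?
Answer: 2634 + 8*√265 ≈ 2764.2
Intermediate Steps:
K = -6
a = -6
c = 439 (c = -36 - 25*(-19) = -36 + 475 = 439)
f = -2634 (f = -6*439 = -2634)
√((6263 + 10828) - 131) - f = √((6263 + 10828) - 131) - 1*(-2634) = √(17091 - 131) + 2634 = √16960 + 2634 = 8*√265 + 2634 = 2634 + 8*√265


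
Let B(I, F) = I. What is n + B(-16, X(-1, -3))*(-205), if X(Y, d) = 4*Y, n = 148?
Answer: 3428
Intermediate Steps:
n + B(-16, X(-1, -3))*(-205) = 148 - 16*(-205) = 148 + 3280 = 3428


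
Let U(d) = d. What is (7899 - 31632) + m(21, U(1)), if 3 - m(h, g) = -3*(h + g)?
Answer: -23664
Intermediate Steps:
m(h, g) = 3 + 3*g + 3*h (m(h, g) = 3 - (-3)*(h + g) = 3 - (-3)*(g + h) = 3 - (-3*g - 3*h) = 3 + (3*g + 3*h) = 3 + 3*g + 3*h)
(7899 - 31632) + m(21, U(1)) = (7899 - 31632) + (3 + 3*1 + 3*21) = -23733 + (3 + 3 + 63) = -23733 + 69 = -23664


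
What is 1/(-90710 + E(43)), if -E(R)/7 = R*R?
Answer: -1/103653 ≈ -9.6476e-6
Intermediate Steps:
E(R) = -7*R**2 (E(R) = -7*R*R = -7*R**2)
1/(-90710 + E(43)) = 1/(-90710 - 7*43**2) = 1/(-90710 - 7*1849) = 1/(-90710 - 12943) = 1/(-103653) = -1/103653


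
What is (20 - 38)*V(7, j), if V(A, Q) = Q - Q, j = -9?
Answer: 0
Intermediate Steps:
V(A, Q) = 0
(20 - 38)*V(7, j) = (20 - 38)*0 = -18*0 = 0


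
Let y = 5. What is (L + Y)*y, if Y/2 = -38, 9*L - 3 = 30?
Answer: -1085/3 ≈ -361.67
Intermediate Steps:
L = 11/3 (L = ⅓ + (⅑)*30 = ⅓ + 10/3 = 11/3 ≈ 3.6667)
Y = -76 (Y = 2*(-38) = -76)
(L + Y)*y = (11/3 - 76)*5 = -217/3*5 = -1085/3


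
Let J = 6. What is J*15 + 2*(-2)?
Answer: 86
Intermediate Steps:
J*15 + 2*(-2) = 6*15 + 2*(-2) = 90 - 4 = 86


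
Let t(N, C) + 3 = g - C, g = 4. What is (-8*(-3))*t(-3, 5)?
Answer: -96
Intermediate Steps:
t(N, C) = 1 - C (t(N, C) = -3 + (4 - C) = 1 - C)
(-8*(-3))*t(-3, 5) = (-8*(-3))*(1 - 1*5) = 24*(1 - 5) = 24*(-4) = -96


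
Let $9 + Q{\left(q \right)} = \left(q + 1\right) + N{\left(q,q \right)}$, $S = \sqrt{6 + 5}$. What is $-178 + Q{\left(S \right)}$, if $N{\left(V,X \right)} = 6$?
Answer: $-180 + \sqrt{11} \approx -176.68$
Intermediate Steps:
$S = \sqrt{11} \approx 3.3166$
$Q{\left(q \right)} = -2 + q$ ($Q{\left(q \right)} = -9 + \left(\left(q + 1\right) + 6\right) = -9 + \left(\left(1 + q\right) + 6\right) = -9 + \left(7 + q\right) = -2 + q$)
$-178 + Q{\left(S \right)} = -178 - \left(2 - \sqrt{11}\right) = -180 + \sqrt{11}$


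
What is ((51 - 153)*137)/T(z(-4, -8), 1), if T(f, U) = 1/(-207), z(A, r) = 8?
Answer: 2892618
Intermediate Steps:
T(f, U) = -1/207
((51 - 153)*137)/T(z(-4, -8), 1) = ((51 - 153)*137)/(-1/207) = -102*137*(-207) = -13974*(-207) = 2892618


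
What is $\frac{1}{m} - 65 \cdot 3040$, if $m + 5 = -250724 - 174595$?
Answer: $- \frac{84044022401}{425324} \approx -1.976 \cdot 10^{5}$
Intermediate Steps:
$m = -425324$ ($m = -5 - 425319 = -425324$)
$\frac{1}{m} - 65 \cdot 3040 = \frac{1}{-425324} - 65 \cdot 3040 = - \frac{1}{425324} - 197600 = - \frac{84044022401}{425324}$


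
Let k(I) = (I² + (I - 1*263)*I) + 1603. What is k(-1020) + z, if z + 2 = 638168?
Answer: 2988829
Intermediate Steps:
z = 638166 (z = -2 + 638168 = 638166)
k(I) = 1603 + I² + I*(-263 + I) (k(I) = (I² + (I - 263)*I) + 1603 = (I² + (-263 + I)*I) + 1603 = (I² + I*(-263 + I)) + 1603 = 1603 + I² + I*(-263 + I))
k(-1020) + z = (1603 - 263*(-1020) + 2*(-1020)²) + 638166 = (1603 + 268260 + 2*1040400) + 638166 = (1603 + 268260 + 2080800) + 638166 = 2350663 + 638166 = 2988829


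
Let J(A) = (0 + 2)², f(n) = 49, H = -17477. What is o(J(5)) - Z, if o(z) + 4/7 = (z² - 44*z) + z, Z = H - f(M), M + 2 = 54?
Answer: 121586/7 ≈ 17369.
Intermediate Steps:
M = 52 (M = -2 + 54 = 52)
J(A) = 4 (J(A) = 2² = 4)
Z = -17526 (Z = -17477 - 1*49 = -17477 - 49 = -17526)
o(z) = -4/7 + z² - 43*z (o(z) = -4/7 + ((z² - 44*z) + z) = -4/7 + (z² - 43*z) = -4/7 + z² - 43*z)
o(J(5)) - Z = (-4/7 + 4² - 43*4) - 1*(-17526) = (-4/7 + 16 - 172) + 17526 = -1096/7 + 17526 = 121586/7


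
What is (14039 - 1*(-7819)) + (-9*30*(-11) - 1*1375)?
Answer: 23453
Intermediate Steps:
(14039 - 1*(-7819)) + (-9*30*(-11) - 1*1375) = (14039 + 7819) + (-270*(-11) - 1375) = 21858 + (2970 - 1375) = 21858 + 1595 = 23453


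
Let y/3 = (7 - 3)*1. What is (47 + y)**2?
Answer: 3481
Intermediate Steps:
y = 12 (y = 3*((7 - 3)*1) = 3*(4*1) = 3*4 = 12)
(47 + y)**2 = (47 + 12)**2 = 59**2 = 3481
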